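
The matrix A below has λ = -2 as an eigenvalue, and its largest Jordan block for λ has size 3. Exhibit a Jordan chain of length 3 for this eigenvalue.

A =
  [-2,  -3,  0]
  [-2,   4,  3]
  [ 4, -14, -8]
A Jordan chain for λ = -2 of length 3:
v_1 = (6, 0, 4)ᵀ
v_2 = (0, -2, 4)ᵀ
v_3 = (1, 0, 0)ᵀ

Let N = A − (-2)·I. We want v_3 with N^3 v_3 = 0 but N^2 v_3 ≠ 0; then v_{j-1} := N · v_j for j = 3, …, 2.

Pick v_3 = (1, 0, 0)ᵀ.
Then v_2 = N · v_3 = (0, -2, 4)ᵀ.
Then v_1 = N · v_2 = (6, 0, 4)ᵀ.

Sanity check: (A − (-2)·I) v_1 = (0, 0, 0)ᵀ = 0. ✓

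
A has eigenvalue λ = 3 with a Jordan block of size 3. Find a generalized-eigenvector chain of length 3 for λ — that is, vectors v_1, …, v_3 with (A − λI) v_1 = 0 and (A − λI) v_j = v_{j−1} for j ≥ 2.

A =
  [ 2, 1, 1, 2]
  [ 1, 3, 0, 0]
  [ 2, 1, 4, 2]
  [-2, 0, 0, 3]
A Jordan chain for λ = 3 of length 3:
v_1 = (0, -1, -3, 2)ᵀ
v_2 = (-1, 1, 2, -2)ᵀ
v_3 = (1, 0, 0, 0)ᵀ

Let N = A − (3)·I. We want v_3 with N^3 v_3 = 0 but N^2 v_3 ≠ 0; then v_{j-1} := N · v_j for j = 3, …, 2.

Pick v_3 = (1, 0, 0, 0)ᵀ.
Then v_2 = N · v_3 = (-1, 1, 2, -2)ᵀ.
Then v_1 = N · v_2 = (0, -1, -3, 2)ᵀ.

Sanity check: (A − (3)·I) v_1 = (0, 0, 0, 0)ᵀ = 0. ✓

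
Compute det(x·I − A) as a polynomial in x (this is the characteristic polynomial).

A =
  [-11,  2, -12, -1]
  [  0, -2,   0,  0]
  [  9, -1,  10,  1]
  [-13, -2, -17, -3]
x^4 + 6*x^3 + 13*x^2 + 12*x + 4

Expanding det(x·I − A) (e.g. by cofactor expansion or by noting that A is similar to its Jordan form J, which has the same characteristic polynomial as A) gives
  χ_A(x) = x^4 + 6*x^3 + 13*x^2 + 12*x + 4
which factors as (x + 1)^2*(x + 2)^2. The eigenvalues (with algebraic multiplicities) are λ = -2 with multiplicity 2, λ = -1 with multiplicity 2.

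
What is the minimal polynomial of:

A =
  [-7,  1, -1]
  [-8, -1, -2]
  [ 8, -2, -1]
x^2 + 6*x + 9

The characteristic polynomial is χ_A(x) = (x + 3)^3, so the eigenvalues are known. The minimal polynomial is
  m_A(x) = Π_λ (x − λ)^{k_λ}
where k_λ is the size of the *largest* Jordan block for λ (equivalently, the smallest k with (A − λI)^k v = 0 for every generalised eigenvector v of λ).

  λ = -3: largest Jordan block has size 2, contributing (x + 3)^2

So m_A(x) = (x + 3)^2 = x^2 + 6*x + 9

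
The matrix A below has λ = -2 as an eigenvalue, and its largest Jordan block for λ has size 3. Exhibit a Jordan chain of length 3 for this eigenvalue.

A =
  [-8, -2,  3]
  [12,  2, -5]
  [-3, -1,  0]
A Jordan chain for λ = -2 of length 3:
v_1 = (3, -9, 0)ᵀ
v_2 = (-6, 12, -3)ᵀ
v_3 = (1, 0, 0)ᵀ

Let N = A − (-2)·I. We want v_3 with N^3 v_3 = 0 but N^2 v_3 ≠ 0; then v_{j-1} := N · v_j for j = 3, …, 2.

Pick v_3 = (1, 0, 0)ᵀ.
Then v_2 = N · v_3 = (-6, 12, -3)ᵀ.
Then v_1 = N · v_2 = (3, -9, 0)ᵀ.

Sanity check: (A − (-2)·I) v_1 = (0, 0, 0)ᵀ = 0. ✓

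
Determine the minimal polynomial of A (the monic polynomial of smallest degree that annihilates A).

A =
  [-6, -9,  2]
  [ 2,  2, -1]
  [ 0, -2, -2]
x^3 + 6*x^2 + 12*x + 8

The characteristic polynomial is χ_A(x) = (x + 2)^3, so the eigenvalues are known. The minimal polynomial is
  m_A(x) = Π_λ (x − λ)^{k_λ}
where k_λ is the size of the *largest* Jordan block for λ (equivalently, the smallest k with (A − λI)^k v = 0 for every generalised eigenvector v of λ).

  λ = -2: largest Jordan block has size 3, contributing (x + 2)^3

So m_A(x) = (x + 2)^3 = x^3 + 6*x^2 + 12*x + 8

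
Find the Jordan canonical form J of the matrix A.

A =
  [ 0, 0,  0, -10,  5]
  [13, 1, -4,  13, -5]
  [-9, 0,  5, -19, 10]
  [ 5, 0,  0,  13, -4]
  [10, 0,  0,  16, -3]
J_1(0) ⊕ J_1(1) ⊕ J_3(5)

The characteristic polynomial is
  det(x·I − A) = x^5 - 16*x^4 + 90*x^3 - 200*x^2 + 125*x = x*(x - 5)^3*(x - 1)

Eigenvalues and multiplicities (the geometric multiplicity of λ is n − rank(A − λI), which equals the number of Jordan blocks for λ):
  λ = 0: algebraic multiplicity = 1, geometric multiplicity = 1
  λ = 1: algebraic multiplicity = 1, geometric multiplicity = 1
  λ = 5: algebraic multiplicity = 3, geometric multiplicity = 1

Determining the block sizes for each eigenvalue:
  λ = 0: one block (gm = 1), so the single block has size am = 1 → block sizes [1]
  λ = 1: one block (gm = 1), so the single block has size am = 1 → block sizes [1]
  λ = 5: one block (gm = 1), so the single block has size am = 3 → block sizes [3]

Assembling the blocks gives a Jordan form
J =
  [0, 0, 0, 0, 0]
  [0, 1, 0, 0, 0]
  [0, 0, 5, 1, 0]
  [0, 0, 0, 5, 1]
  [0, 0, 0, 0, 5]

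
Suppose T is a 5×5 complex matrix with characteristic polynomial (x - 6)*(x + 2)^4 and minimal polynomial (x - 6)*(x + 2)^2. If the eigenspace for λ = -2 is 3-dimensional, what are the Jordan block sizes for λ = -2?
Block sizes for λ = -2: [2, 1, 1]

Step 1 — from the characteristic polynomial, algebraic multiplicity of λ = -2 is 4. From dim ker(T − (-2)·I) = 3, there are exactly 3 Jordan blocks for λ = -2.
Step 2 — from the minimal polynomial, the factor (x + 2)^2 tells us the largest block for λ = -2 has size 2.
Step 3 — with total size 4, 3 blocks, and largest block 2, the block sizes (in nonincreasing order) are [2, 1, 1].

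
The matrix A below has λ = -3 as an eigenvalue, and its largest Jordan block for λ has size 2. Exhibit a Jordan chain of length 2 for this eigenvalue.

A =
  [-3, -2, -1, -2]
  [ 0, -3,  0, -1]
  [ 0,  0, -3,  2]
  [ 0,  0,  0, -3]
A Jordan chain for λ = -3 of length 2:
v_1 = (-2, 0, 0, 0)ᵀ
v_2 = (0, 1, 0, 0)ᵀ

Let N = A − (-3)·I. We want v_2 with N^2 v_2 = 0 but N^1 v_2 ≠ 0; then v_{j-1} := N · v_j for j = 2, …, 2.

Pick v_2 = (0, 1, 0, 0)ᵀ.
Then v_1 = N · v_2 = (-2, 0, 0, 0)ᵀ.

Sanity check: (A − (-3)·I) v_1 = (0, 0, 0, 0)ᵀ = 0. ✓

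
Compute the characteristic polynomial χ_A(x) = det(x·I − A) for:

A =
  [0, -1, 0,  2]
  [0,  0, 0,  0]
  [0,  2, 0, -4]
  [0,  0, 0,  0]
x^4

Expanding det(x·I − A) (e.g. by cofactor expansion or by noting that A is similar to its Jordan form J, which has the same characteristic polynomial as A) gives
  χ_A(x) = x^4
which factors as x^4. The eigenvalues (with algebraic multiplicities) are λ = 0 with multiplicity 4.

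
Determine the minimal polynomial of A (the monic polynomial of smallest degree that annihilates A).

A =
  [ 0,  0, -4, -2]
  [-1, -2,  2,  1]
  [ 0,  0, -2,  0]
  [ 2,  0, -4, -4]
x^2 + 4*x + 4

The characteristic polynomial is χ_A(x) = (x + 2)^4, so the eigenvalues are known. The minimal polynomial is
  m_A(x) = Π_λ (x − λ)^{k_λ}
where k_λ is the size of the *largest* Jordan block for λ (equivalently, the smallest k with (A − λI)^k v = 0 for every generalised eigenvector v of λ).

  λ = -2: largest Jordan block has size 2, contributing (x + 2)^2

So m_A(x) = (x + 2)^2 = x^2 + 4*x + 4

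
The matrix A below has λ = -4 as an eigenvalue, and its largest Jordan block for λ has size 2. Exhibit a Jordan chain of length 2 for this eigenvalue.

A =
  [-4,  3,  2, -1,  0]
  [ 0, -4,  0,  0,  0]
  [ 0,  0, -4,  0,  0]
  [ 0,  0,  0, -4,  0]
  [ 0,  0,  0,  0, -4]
A Jordan chain for λ = -4 of length 2:
v_1 = (3, 0, 0, 0, 0)ᵀ
v_2 = (0, 1, 0, 0, 0)ᵀ

Let N = A − (-4)·I. We want v_2 with N^2 v_2 = 0 but N^1 v_2 ≠ 0; then v_{j-1} := N · v_j for j = 2, …, 2.

Pick v_2 = (0, 1, 0, 0, 0)ᵀ.
Then v_1 = N · v_2 = (3, 0, 0, 0, 0)ᵀ.

Sanity check: (A − (-4)·I) v_1 = (0, 0, 0, 0, 0)ᵀ = 0. ✓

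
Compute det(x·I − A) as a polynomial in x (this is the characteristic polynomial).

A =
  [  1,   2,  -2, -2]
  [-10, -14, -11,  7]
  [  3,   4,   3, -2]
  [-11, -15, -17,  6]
x^4 + 4*x^3 + 6*x^2 + 4*x + 1

Expanding det(x·I − A) (e.g. by cofactor expansion or by noting that A is similar to its Jordan form J, which has the same characteristic polynomial as A) gives
  χ_A(x) = x^4 + 4*x^3 + 6*x^2 + 4*x + 1
which factors as (x + 1)^4. The eigenvalues (with algebraic multiplicities) are λ = -1 with multiplicity 4.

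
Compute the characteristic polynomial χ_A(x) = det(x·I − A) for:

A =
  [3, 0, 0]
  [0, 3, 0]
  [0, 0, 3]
x^3 - 9*x^2 + 27*x - 27

Expanding det(x·I − A) (e.g. by cofactor expansion or by noting that A is similar to its Jordan form J, which has the same characteristic polynomial as A) gives
  χ_A(x) = x^3 - 9*x^2 + 27*x - 27
which factors as (x - 3)^3. The eigenvalues (with algebraic multiplicities) are λ = 3 with multiplicity 3.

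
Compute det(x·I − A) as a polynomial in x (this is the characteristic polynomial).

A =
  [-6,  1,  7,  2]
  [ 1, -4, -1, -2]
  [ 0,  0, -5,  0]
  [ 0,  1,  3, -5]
x^4 + 20*x^3 + 150*x^2 + 500*x + 625

Expanding det(x·I − A) (e.g. by cofactor expansion or by noting that A is similar to its Jordan form J, which has the same characteristic polynomial as A) gives
  χ_A(x) = x^4 + 20*x^3 + 150*x^2 + 500*x + 625
which factors as (x + 5)^4. The eigenvalues (with algebraic multiplicities) are λ = -5 with multiplicity 4.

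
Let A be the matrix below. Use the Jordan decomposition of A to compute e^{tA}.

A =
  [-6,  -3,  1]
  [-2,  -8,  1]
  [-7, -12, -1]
e^{tA} =
  [-t*exp(-5*t) + exp(-5*t), -3*t*exp(-5*t), t*exp(-5*t)]
  [t^2*exp(-5*t)/2 - 2*t*exp(-5*t), 3*t^2*exp(-5*t)/2 - 3*t*exp(-5*t) + exp(-5*t), -t^2*exp(-5*t)/2 + t*exp(-5*t)]
  [3*t^2*exp(-5*t)/2 - 7*t*exp(-5*t), 9*t^2*exp(-5*t)/2 - 12*t*exp(-5*t), -3*t^2*exp(-5*t)/2 + 4*t*exp(-5*t) + exp(-5*t)]

Strategy: write A = P · J · P⁻¹ where J is a Jordan canonical form, so e^{tA} = P · e^{tJ} · P⁻¹, and e^{tJ} can be computed block-by-block.

A has Jordan form
J =
  [-5,  1,  0]
  [ 0, -5,  1]
  [ 0,  0, -5]
(up to reordering of blocks).

Per-block formulas:
  For a 3×3 Jordan block J_3(-5): exp(t · J_3(-5)) = e^(-5t)·(I + t·N + (t^2/2)·N^2), where N is the 3×3 nilpotent shift.

After assembling e^{tJ} and conjugating by P, we get:

e^{tA} =
  [-t*exp(-5*t) + exp(-5*t), -3*t*exp(-5*t), t*exp(-5*t)]
  [t^2*exp(-5*t)/2 - 2*t*exp(-5*t), 3*t^2*exp(-5*t)/2 - 3*t*exp(-5*t) + exp(-5*t), -t^2*exp(-5*t)/2 + t*exp(-5*t)]
  [3*t^2*exp(-5*t)/2 - 7*t*exp(-5*t), 9*t^2*exp(-5*t)/2 - 12*t*exp(-5*t), -3*t^2*exp(-5*t)/2 + 4*t*exp(-5*t) + exp(-5*t)]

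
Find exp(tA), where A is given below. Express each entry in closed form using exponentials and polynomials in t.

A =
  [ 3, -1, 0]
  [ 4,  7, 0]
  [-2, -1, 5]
e^{tA} =
  [-2*t*exp(5*t) + exp(5*t), -t*exp(5*t), 0]
  [4*t*exp(5*t), 2*t*exp(5*t) + exp(5*t), 0]
  [-2*t*exp(5*t), -t*exp(5*t), exp(5*t)]

Strategy: write A = P · J · P⁻¹ where J is a Jordan canonical form, so e^{tA} = P · e^{tJ} · P⁻¹, and e^{tJ} can be computed block-by-block.

A has Jordan form
J =
  [5, 1, 0]
  [0, 5, 0]
  [0, 0, 5]
(up to reordering of blocks).

Per-block formulas:
  For a 1×1 block at λ = 5: exp(t · [5]) = [e^(5t)].
  For a 2×2 Jordan block J_2(5): exp(t · J_2(5)) = e^(5t)·(I + t·N), where N is the 2×2 nilpotent shift.

After assembling e^{tJ} and conjugating by P, we get:

e^{tA} =
  [-2*t*exp(5*t) + exp(5*t), -t*exp(5*t), 0]
  [4*t*exp(5*t), 2*t*exp(5*t) + exp(5*t), 0]
  [-2*t*exp(5*t), -t*exp(5*t), exp(5*t)]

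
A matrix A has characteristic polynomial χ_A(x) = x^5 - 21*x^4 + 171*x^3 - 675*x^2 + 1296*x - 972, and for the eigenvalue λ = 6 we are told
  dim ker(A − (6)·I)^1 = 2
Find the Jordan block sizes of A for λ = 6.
Block sizes for λ = 6: [1, 1]

From the dimensions of kernels of powers, the number of Jordan blocks of size at least j is d_j − d_{j−1} where d_j = dim ker(N^j) (with d_0 = 0). Computing the differences gives [2].
The number of blocks of size exactly k is (#blocks of size ≥ k) − (#blocks of size ≥ k + 1), so the partition is: 2 block(s) of size 1.
In nonincreasing order the block sizes are [1, 1].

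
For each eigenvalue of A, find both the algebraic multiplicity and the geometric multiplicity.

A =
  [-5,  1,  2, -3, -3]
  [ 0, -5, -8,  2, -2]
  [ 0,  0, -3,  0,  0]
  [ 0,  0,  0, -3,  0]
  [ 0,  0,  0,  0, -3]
λ = -5: alg = 2, geom = 1; λ = -3: alg = 3, geom = 3

Step 1 — factor the characteristic polynomial to read off the algebraic multiplicities:
  χ_A(x) = (x + 3)^3*(x + 5)^2

Step 2 — compute geometric multiplicities via the rank-nullity identity g(λ) = n − rank(A − λI):
  rank(A − (-5)·I) = 4, so dim ker(A − (-5)·I) = n − 4 = 1
  rank(A − (-3)·I) = 2, so dim ker(A − (-3)·I) = n − 2 = 3

Summary:
  λ = -5: algebraic multiplicity = 2, geometric multiplicity = 1
  λ = -3: algebraic multiplicity = 3, geometric multiplicity = 3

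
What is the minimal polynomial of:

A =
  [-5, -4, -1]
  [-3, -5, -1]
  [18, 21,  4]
x^3 + 6*x^2 + 12*x + 8

The characteristic polynomial is χ_A(x) = (x + 2)^3, so the eigenvalues are known. The minimal polynomial is
  m_A(x) = Π_λ (x − λ)^{k_λ}
where k_λ is the size of the *largest* Jordan block for λ (equivalently, the smallest k with (A − λI)^k v = 0 for every generalised eigenvector v of λ).

  λ = -2: largest Jordan block has size 3, contributing (x + 2)^3

So m_A(x) = (x + 2)^3 = x^3 + 6*x^2 + 12*x + 8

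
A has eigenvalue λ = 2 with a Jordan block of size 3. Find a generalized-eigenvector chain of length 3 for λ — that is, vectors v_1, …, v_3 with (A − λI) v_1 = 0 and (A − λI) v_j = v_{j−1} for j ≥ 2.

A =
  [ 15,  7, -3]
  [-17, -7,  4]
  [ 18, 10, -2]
A Jordan chain for λ = 2 of length 3:
v_1 = (-4, 4, -8)ᵀ
v_2 = (13, -17, 18)ᵀ
v_3 = (1, 0, 0)ᵀ

Let N = A − (2)·I. We want v_3 with N^3 v_3 = 0 but N^2 v_3 ≠ 0; then v_{j-1} := N · v_j for j = 3, …, 2.

Pick v_3 = (1, 0, 0)ᵀ.
Then v_2 = N · v_3 = (13, -17, 18)ᵀ.
Then v_1 = N · v_2 = (-4, 4, -8)ᵀ.

Sanity check: (A − (2)·I) v_1 = (0, 0, 0)ᵀ = 0. ✓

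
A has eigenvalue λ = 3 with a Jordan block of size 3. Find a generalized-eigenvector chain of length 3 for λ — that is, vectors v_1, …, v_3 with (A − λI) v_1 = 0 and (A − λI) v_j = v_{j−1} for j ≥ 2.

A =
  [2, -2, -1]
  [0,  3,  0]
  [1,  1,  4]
A Jordan chain for λ = 3 of length 3:
v_1 = (1, 0, -1)ᵀ
v_2 = (-2, 0, 1)ᵀ
v_3 = (0, 1, 0)ᵀ

Let N = A − (3)·I. We want v_3 with N^3 v_3 = 0 but N^2 v_3 ≠ 0; then v_{j-1} := N · v_j for j = 3, …, 2.

Pick v_3 = (0, 1, 0)ᵀ.
Then v_2 = N · v_3 = (-2, 0, 1)ᵀ.
Then v_1 = N · v_2 = (1, 0, -1)ᵀ.

Sanity check: (A − (3)·I) v_1 = (0, 0, 0)ᵀ = 0. ✓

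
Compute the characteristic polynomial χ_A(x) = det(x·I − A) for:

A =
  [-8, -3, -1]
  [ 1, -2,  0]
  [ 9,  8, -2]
x^3 + 12*x^2 + 48*x + 64

Expanding det(x·I − A) (e.g. by cofactor expansion or by noting that A is similar to its Jordan form J, which has the same characteristic polynomial as A) gives
  χ_A(x) = x^3 + 12*x^2 + 48*x + 64
which factors as (x + 4)^3. The eigenvalues (with algebraic multiplicities) are λ = -4 with multiplicity 3.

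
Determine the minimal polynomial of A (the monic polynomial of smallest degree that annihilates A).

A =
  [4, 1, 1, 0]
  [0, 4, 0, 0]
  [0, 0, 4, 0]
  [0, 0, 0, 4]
x^2 - 8*x + 16

The characteristic polynomial is χ_A(x) = (x - 4)^4, so the eigenvalues are known. The minimal polynomial is
  m_A(x) = Π_λ (x − λ)^{k_λ}
where k_λ is the size of the *largest* Jordan block for λ (equivalently, the smallest k with (A − λI)^k v = 0 for every generalised eigenvector v of λ).

  λ = 4: largest Jordan block has size 2, contributing (x − 4)^2

So m_A(x) = (x - 4)^2 = x^2 - 8*x + 16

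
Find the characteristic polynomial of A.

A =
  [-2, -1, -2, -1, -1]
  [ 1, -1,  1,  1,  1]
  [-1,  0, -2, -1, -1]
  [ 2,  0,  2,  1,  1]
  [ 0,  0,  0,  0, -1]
x^5 + 5*x^4 + 10*x^3 + 10*x^2 + 5*x + 1

Expanding det(x·I − A) (e.g. by cofactor expansion or by noting that A is similar to its Jordan form J, which has the same characteristic polynomial as A) gives
  χ_A(x) = x^5 + 5*x^4 + 10*x^3 + 10*x^2 + 5*x + 1
which factors as (x + 1)^5. The eigenvalues (with algebraic multiplicities) are λ = -1 with multiplicity 5.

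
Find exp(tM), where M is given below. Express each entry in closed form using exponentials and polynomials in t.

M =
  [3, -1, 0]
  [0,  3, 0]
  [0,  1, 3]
e^{tM} =
  [exp(3*t), -t*exp(3*t), 0]
  [0, exp(3*t), 0]
  [0, t*exp(3*t), exp(3*t)]

Strategy: write M = P · J · P⁻¹ where J is a Jordan canonical form, so e^{tM} = P · e^{tJ} · P⁻¹, and e^{tJ} can be computed block-by-block.

M has Jordan form
J =
  [3, 1, 0]
  [0, 3, 0]
  [0, 0, 3]
(up to reordering of blocks).

Per-block formulas:
  For a 2×2 Jordan block J_2(3): exp(t · J_2(3)) = e^(3t)·(I + t·N), where N is the 2×2 nilpotent shift.
  For a 1×1 block at λ = 3: exp(t · [3]) = [e^(3t)].

After assembling e^{tJ} and conjugating by P, we get:

e^{tM} =
  [exp(3*t), -t*exp(3*t), 0]
  [0, exp(3*t), 0]
  [0, t*exp(3*t), exp(3*t)]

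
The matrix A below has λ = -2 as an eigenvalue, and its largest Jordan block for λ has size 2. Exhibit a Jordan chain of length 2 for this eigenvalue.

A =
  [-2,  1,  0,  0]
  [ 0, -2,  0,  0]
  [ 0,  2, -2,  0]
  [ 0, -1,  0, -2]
A Jordan chain for λ = -2 of length 2:
v_1 = (1, 0, 2, -1)ᵀ
v_2 = (0, 1, 0, 0)ᵀ

Let N = A − (-2)·I. We want v_2 with N^2 v_2 = 0 but N^1 v_2 ≠ 0; then v_{j-1} := N · v_j for j = 2, …, 2.

Pick v_2 = (0, 1, 0, 0)ᵀ.
Then v_1 = N · v_2 = (1, 0, 2, -1)ᵀ.

Sanity check: (A − (-2)·I) v_1 = (0, 0, 0, 0)ᵀ = 0. ✓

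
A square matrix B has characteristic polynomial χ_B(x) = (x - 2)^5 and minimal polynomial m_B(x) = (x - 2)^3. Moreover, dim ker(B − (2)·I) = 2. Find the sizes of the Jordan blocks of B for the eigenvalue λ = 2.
Block sizes for λ = 2: [3, 2]

Step 1 — from the characteristic polynomial, algebraic multiplicity of λ = 2 is 5. From dim ker(B − (2)·I) = 2, there are exactly 2 Jordan blocks for λ = 2.
Step 2 — from the minimal polynomial, the factor (x − 2)^3 tells us the largest block for λ = 2 has size 3.
Step 3 — with total size 5, 2 blocks, and largest block 3, the block sizes (in nonincreasing order) are [3, 2].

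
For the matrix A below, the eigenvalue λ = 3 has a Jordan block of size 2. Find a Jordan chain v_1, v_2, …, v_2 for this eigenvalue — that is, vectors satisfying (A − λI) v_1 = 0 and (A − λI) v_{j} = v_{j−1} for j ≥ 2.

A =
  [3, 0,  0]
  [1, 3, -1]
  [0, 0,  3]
A Jordan chain for λ = 3 of length 2:
v_1 = (0, 1, 0)ᵀ
v_2 = (1, 0, 0)ᵀ

Let N = A − (3)·I. We want v_2 with N^2 v_2 = 0 but N^1 v_2 ≠ 0; then v_{j-1} := N · v_j for j = 2, …, 2.

Pick v_2 = (1, 0, 0)ᵀ.
Then v_1 = N · v_2 = (0, 1, 0)ᵀ.

Sanity check: (A − (3)·I) v_1 = (0, 0, 0)ᵀ = 0. ✓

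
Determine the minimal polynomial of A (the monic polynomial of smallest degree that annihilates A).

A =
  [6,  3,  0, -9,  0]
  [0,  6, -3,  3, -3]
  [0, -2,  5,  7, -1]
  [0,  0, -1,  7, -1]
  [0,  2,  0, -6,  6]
x^2 - 12*x + 36

The characteristic polynomial is χ_A(x) = (x - 6)^5, so the eigenvalues are known. The minimal polynomial is
  m_A(x) = Π_λ (x − λ)^{k_λ}
where k_λ is the size of the *largest* Jordan block for λ (equivalently, the smallest k with (A − λI)^k v = 0 for every generalised eigenvector v of λ).

  λ = 6: largest Jordan block has size 2, contributing (x − 6)^2

So m_A(x) = (x - 6)^2 = x^2 - 12*x + 36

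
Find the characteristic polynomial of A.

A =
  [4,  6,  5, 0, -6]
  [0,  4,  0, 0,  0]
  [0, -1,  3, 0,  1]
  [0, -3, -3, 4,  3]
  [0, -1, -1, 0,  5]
x^5 - 20*x^4 + 160*x^3 - 640*x^2 + 1280*x - 1024

Expanding det(x·I − A) (e.g. by cofactor expansion or by noting that A is similar to its Jordan form J, which has the same characteristic polynomial as A) gives
  χ_A(x) = x^5 - 20*x^4 + 160*x^3 - 640*x^2 + 1280*x - 1024
which factors as (x - 4)^5. The eigenvalues (with algebraic multiplicities) are λ = 4 with multiplicity 5.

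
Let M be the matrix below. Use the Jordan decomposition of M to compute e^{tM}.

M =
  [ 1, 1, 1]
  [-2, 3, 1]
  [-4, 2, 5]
e^{tM} =
  [-t^2*exp(3*t) - 2*t*exp(3*t) + exp(3*t), t*exp(3*t), t^2*exp(3*t)/2 + t*exp(3*t)]
  [-2*t*exp(3*t), exp(3*t), t*exp(3*t)]
  [-2*t^2*exp(3*t) - 4*t*exp(3*t), 2*t*exp(3*t), t^2*exp(3*t) + 2*t*exp(3*t) + exp(3*t)]

Strategy: write M = P · J · P⁻¹ where J is a Jordan canonical form, so e^{tM} = P · e^{tJ} · P⁻¹, and e^{tJ} can be computed block-by-block.

M has Jordan form
J =
  [3, 1, 0]
  [0, 3, 1]
  [0, 0, 3]
(up to reordering of blocks).

Per-block formulas:
  For a 3×3 Jordan block J_3(3): exp(t · J_3(3)) = e^(3t)·(I + t·N + (t^2/2)·N^2), where N is the 3×3 nilpotent shift.

After assembling e^{tJ} and conjugating by P, we get:

e^{tM} =
  [-t^2*exp(3*t) - 2*t*exp(3*t) + exp(3*t), t*exp(3*t), t^2*exp(3*t)/2 + t*exp(3*t)]
  [-2*t*exp(3*t), exp(3*t), t*exp(3*t)]
  [-2*t^2*exp(3*t) - 4*t*exp(3*t), 2*t*exp(3*t), t^2*exp(3*t) + 2*t*exp(3*t) + exp(3*t)]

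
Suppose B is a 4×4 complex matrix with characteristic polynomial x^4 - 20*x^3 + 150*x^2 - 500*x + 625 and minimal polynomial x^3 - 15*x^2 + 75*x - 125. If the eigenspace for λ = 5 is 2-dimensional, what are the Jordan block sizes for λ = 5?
Block sizes for λ = 5: [3, 1]

Step 1 — from the characteristic polynomial, algebraic multiplicity of λ = 5 is 4. From dim ker(B − (5)·I) = 2, there are exactly 2 Jordan blocks for λ = 5.
Step 2 — from the minimal polynomial, the factor (x − 5)^3 tells us the largest block for λ = 5 has size 3.
Step 3 — with total size 4, 2 blocks, and largest block 3, the block sizes (in nonincreasing order) are [3, 1].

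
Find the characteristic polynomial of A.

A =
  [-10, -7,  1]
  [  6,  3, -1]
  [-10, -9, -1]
x^3 + 8*x^2 + 20*x + 16

Expanding det(x·I − A) (e.g. by cofactor expansion or by noting that A is similar to its Jordan form J, which has the same characteristic polynomial as A) gives
  χ_A(x) = x^3 + 8*x^2 + 20*x + 16
which factors as (x + 2)^2*(x + 4). The eigenvalues (with algebraic multiplicities) are λ = -4 with multiplicity 1, λ = -2 with multiplicity 2.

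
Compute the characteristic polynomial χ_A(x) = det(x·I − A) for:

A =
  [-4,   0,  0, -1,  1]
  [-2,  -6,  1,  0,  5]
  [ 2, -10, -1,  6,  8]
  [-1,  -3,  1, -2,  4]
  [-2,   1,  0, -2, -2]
x^5 + 15*x^4 + 90*x^3 + 270*x^2 + 405*x + 243

Expanding det(x·I − A) (e.g. by cofactor expansion or by noting that A is similar to its Jordan form J, which has the same characteristic polynomial as A) gives
  χ_A(x) = x^5 + 15*x^4 + 90*x^3 + 270*x^2 + 405*x + 243
which factors as (x + 3)^5. The eigenvalues (with algebraic multiplicities) are λ = -3 with multiplicity 5.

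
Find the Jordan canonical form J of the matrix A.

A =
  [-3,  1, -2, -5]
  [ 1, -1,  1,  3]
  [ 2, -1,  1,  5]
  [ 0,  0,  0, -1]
J_3(-1) ⊕ J_1(-1)

The characteristic polynomial is
  det(x·I − A) = x^4 + 4*x^3 + 6*x^2 + 4*x + 1 = (x + 1)^4

Eigenvalues and multiplicities (the geometric multiplicity of λ is n − rank(A − λI), which equals the number of Jordan blocks for λ):
  λ = -1: algebraic multiplicity = 4, geometric multiplicity = 2

Determining the block sizes for each eigenvalue:
  λ = -1: with am = 4 and gm = 2, the partition is not yet determined (e.g. several partitions of 4 into 2 parts exist). Let N = A − (-1)·I. Computing rank(N^1) = 2, rank(N^2) = 1, rank(N^3) = 0; the number of blocks of size ≥ j is rank(N^{j−1}) − rank(N^j), giving [2, 1, 1]. So we have 1 block(s) of size 3, 1 block(s) of size 1 → block sizes [3, 1]

Assembling the blocks gives a Jordan form
J =
  [-1,  1,  0,  0]
  [ 0, -1,  1,  0]
  [ 0,  0, -1,  0]
  [ 0,  0,  0, -1]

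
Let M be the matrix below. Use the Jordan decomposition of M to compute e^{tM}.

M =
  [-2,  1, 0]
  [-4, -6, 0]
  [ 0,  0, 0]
e^{tM} =
  [2*t*exp(-4*t) + exp(-4*t), t*exp(-4*t), 0]
  [-4*t*exp(-4*t), -2*t*exp(-4*t) + exp(-4*t), 0]
  [0, 0, 1]

Strategy: write M = P · J · P⁻¹ where J is a Jordan canonical form, so e^{tM} = P · e^{tJ} · P⁻¹, and e^{tJ} can be computed block-by-block.

M has Jordan form
J =
  [-4,  1, 0]
  [ 0, -4, 0]
  [ 0,  0, 0]
(up to reordering of blocks).

Per-block formulas:
  For a 2×2 Jordan block J_2(-4): exp(t · J_2(-4)) = e^(-4t)·(I + t·N), where N is the 2×2 nilpotent shift.
  For a 1×1 block at λ = 0: exp(t · [0]) = [e^(0t)].

After assembling e^{tJ} and conjugating by P, we get:

e^{tM} =
  [2*t*exp(-4*t) + exp(-4*t), t*exp(-4*t), 0]
  [-4*t*exp(-4*t), -2*t*exp(-4*t) + exp(-4*t), 0]
  [0, 0, 1]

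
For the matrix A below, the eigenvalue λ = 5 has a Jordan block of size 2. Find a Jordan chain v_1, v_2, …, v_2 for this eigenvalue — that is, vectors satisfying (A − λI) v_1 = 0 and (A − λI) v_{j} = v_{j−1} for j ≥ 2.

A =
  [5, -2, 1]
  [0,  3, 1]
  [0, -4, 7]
A Jordan chain for λ = 5 of length 2:
v_1 = (-2, -2, -4)ᵀ
v_2 = (0, 1, 0)ᵀ

Let N = A − (5)·I. We want v_2 with N^2 v_2 = 0 but N^1 v_2 ≠ 0; then v_{j-1} := N · v_j for j = 2, …, 2.

Pick v_2 = (0, 1, 0)ᵀ.
Then v_1 = N · v_2 = (-2, -2, -4)ᵀ.

Sanity check: (A − (5)·I) v_1 = (0, 0, 0)ᵀ = 0. ✓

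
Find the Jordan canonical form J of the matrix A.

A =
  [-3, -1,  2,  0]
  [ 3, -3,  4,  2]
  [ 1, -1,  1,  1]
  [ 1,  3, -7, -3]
J_2(-2) ⊕ J_2(-2)

The characteristic polynomial is
  det(x·I − A) = x^4 + 8*x^3 + 24*x^2 + 32*x + 16 = (x + 2)^4

Eigenvalues and multiplicities (the geometric multiplicity of λ is n − rank(A − λI), which equals the number of Jordan blocks for λ):
  λ = -2: algebraic multiplicity = 4, geometric multiplicity = 2

Determining the block sizes for each eigenvalue:
  λ = -2: with am = 4 and gm = 2, the partition is not yet determined (e.g. several partitions of 4 into 2 parts exist). Let N = A − (-2)·I. Computing rank(N^1) = 2, rank(N^2) = 0; the number of blocks of size ≥ j is rank(N^{j−1}) − rank(N^j), giving [2, 2]. So we have 2 block(s) of size 2 → block sizes [2, 2]

Assembling the blocks gives a Jordan form
J =
  [-2,  1,  0,  0]
  [ 0, -2,  0,  0]
  [ 0,  0, -2,  1]
  [ 0,  0,  0, -2]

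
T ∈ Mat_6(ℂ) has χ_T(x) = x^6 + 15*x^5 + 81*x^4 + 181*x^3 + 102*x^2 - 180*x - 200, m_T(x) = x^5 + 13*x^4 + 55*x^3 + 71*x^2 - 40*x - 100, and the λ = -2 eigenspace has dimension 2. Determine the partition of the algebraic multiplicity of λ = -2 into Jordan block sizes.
Block sizes for λ = -2: [2, 1]

Step 1 — from the characteristic polynomial, algebraic multiplicity of λ = -2 is 3. From dim ker(T − (-2)·I) = 2, there are exactly 2 Jordan blocks for λ = -2.
Step 2 — from the minimal polynomial, the factor (x + 2)^2 tells us the largest block for λ = -2 has size 2.
Step 3 — with total size 3, 2 blocks, and largest block 2, the block sizes (in nonincreasing order) are [2, 1].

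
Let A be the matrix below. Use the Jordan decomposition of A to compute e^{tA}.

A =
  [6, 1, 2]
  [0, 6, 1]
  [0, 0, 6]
e^{tA} =
  [exp(6*t), t*exp(6*t), t^2*exp(6*t)/2 + 2*t*exp(6*t)]
  [0, exp(6*t), t*exp(6*t)]
  [0, 0, exp(6*t)]

Strategy: write A = P · J · P⁻¹ where J is a Jordan canonical form, so e^{tA} = P · e^{tJ} · P⁻¹, and e^{tJ} can be computed block-by-block.

A has Jordan form
J =
  [6, 1, 0]
  [0, 6, 1]
  [0, 0, 6]
(up to reordering of blocks).

Per-block formulas:
  For a 3×3 Jordan block J_3(6): exp(t · J_3(6)) = e^(6t)·(I + t·N + (t^2/2)·N^2), where N is the 3×3 nilpotent shift.

After assembling e^{tJ} and conjugating by P, we get:

e^{tA} =
  [exp(6*t), t*exp(6*t), t^2*exp(6*t)/2 + 2*t*exp(6*t)]
  [0, exp(6*t), t*exp(6*t)]
  [0, 0, exp(6*t)]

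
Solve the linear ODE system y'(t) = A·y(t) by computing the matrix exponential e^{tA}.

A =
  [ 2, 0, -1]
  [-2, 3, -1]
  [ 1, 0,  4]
e^{tA} =
  [-t*exp(3*t) + exp(3*t), 0, -t*exp(3*t)]
  [t^2*exp(3*t)/2 - 2*t*exp(3*t), exp(3*t), t^2*exp(3*t)/2 - t*exp(3*t)]
  [t*exp(3*t), 0, t*exp(3*t) + exp(3*t)]

Strategy: write A = P · J · P⁻¹ where J is a Jordan canonical form, so e^{tA} = P · e^{tJ} · P⁻¹, and e^{tJ} can be computed block-by-block.

A has Jordan form
J =
  [3, 1, 0]
  [0, 3, 1]
  [0, 0, 3]
(up to reordering of blocks).

Per-block formulas:
  For a 3×3 Jordan block J_3(3): exp(t · J_3(3)) = e^(3t)·(I + t·N + (t^2/2)·N^2), where N is the 3×3 nilpotent shift.

After assembling e^{tJ} and conjugating by P, we get:

e^{tA} =
  [-t*exp(3*t) + exp(3*t), 0, -t*exp(3*t)]
  [t^2*exp(3*t)/2 - 2*t*exp(3*t), exp(3*t), t^2*exp(3*t)/2 - t*exp(3*t)]
  [t*exp(3*t), 0, t*exp(3*t) + exp(3*t)]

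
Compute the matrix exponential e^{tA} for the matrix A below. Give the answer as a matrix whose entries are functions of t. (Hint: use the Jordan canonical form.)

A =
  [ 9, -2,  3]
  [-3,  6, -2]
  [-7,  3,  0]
e^{tA} =
  [t^2*exp(5*t)/2 + 4*t*exp(5*t) + exp(5*t), -t^2*exp(5*t)/2 - 2*t*exp(5*t), t^2*exp(5*t)/2 + 3*t*exp(5*t)]
  [-t^2*exp(5*t)/2 - 3*t*exp(5*t), t^2*exp(5*t)/2 + t*exp(5*t) + exp(5*t), -t^2*exp(5*t)/2 - 2*t*exp(5*t)]
  [-t^2*exp(5*t) - 7*t*exp(5*t), t^2*exp(5*t) + 3*t*exp(5*t), -t^2*exp(5*t) - 5*t*exp(5*t) + exp(5*t)]

Strategy: write A = P · J · P⁻¹ where J is a Jordan canonical form, so e^{tA} = P · e^{tJ} · P⁻¹, and e^{tJ} can be computed block-by-block.

A has Jordan form
J =
  [5, 1, 0]
  [0, 5, 1]
  [0, 0, 5]
(up to reordering of blocks).

Per-block formulas:
  For a 3×3 Jordan block J_3(5): exp(t · J_3(5)) = e^(5t)·(I + t·N + (t^2/2)·N^2), where N is the 3×3 nilpotent shift.

After assembling e^{tJ} and conjugating by P, we get:

e^{tA} =
  [t^2*exp(5*t)/2 + 4*t*exp(5*t) + exp(5*t), -t^2*exp(5*t)/2 - 2*t*exp(5*t), t^2*exp(5*t)/2 + 3*t*exp(5*t)]
  [-t^2*exp(5*t)/2 - 3*t*exp(5*t), t^2*exp(5*t)/2 + t*exp(5*t) + exp(5*t), -t^2*exp(5*t)/2 - 2*t*exp(5*t)]
  [-t^2*exp(5*t) - 7*t*exp(5*t), t^2*exp(5*t) + 3*t*exp(5*t), -t^2*exp(5*t) - 5*t*exp(5*t) + exp(5*t)]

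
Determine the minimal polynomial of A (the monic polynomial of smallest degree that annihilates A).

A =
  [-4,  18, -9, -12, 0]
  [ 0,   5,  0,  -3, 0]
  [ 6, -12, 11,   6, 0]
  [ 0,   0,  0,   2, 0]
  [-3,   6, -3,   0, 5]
x^2 - 7*x + 10

The characteristic polynomial is χ_A(x) = (x - 5)^3*(x - 2)^2, so the eigenvalues are known. The minimal polynomial is
  m_A(x) = Π_λ (x − λ)^{k_λ}
where k_λ is the size of the *largest* Jordan block for λ (equivalently, the smallest k with (A − λI)^k v = 0 for every generalised eigenvector v of λ).

  λ = 2: largest Jordan block has size 1, contributing (x − 2)
  λ = 5: largest Jordan block has size 1, contributing (x − 5)

So m_A(x) = (x - 5)*(x - 2) = x^2 - 7*x + 10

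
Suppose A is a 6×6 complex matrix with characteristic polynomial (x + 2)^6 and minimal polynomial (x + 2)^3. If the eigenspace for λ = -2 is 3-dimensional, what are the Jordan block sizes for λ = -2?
Block sizes for λ = -2: [3, 2, 1]

Step 1 — from the characteristic polynomial, algebraic multiplicity of λ = -2 is 6. From dim ker(A − (-2)·I) = 3, there are exactly 3 Jordan blocks for λ = -2.
Step 2 — from the minimal polynomial, the factor (x + 2)^3 tells us the largest block for λ = -2 has size 3.
Step 3 — with total size 6, 3 blocks, and largest block 3, the block sizes (in nonincreasing order) are [3, 2, 1].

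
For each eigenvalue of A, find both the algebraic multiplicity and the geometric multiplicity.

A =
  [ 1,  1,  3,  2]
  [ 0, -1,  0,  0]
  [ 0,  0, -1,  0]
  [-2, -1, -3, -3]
λ = -1: alg = 4, geom = 3

Step 1 — factor the characteristic polynomial to read off the algebraic multiplicities:
  χ_A(x) = (x + 1)^4

Step 2 — compute geometric multiplicities via the rank-nullity identity g(λ) = n − rank(A − λI):
  rank(A − (-1)·I) = 1, so dim ker(A − (-1)·I) = n − 1 = 3

Summary:
  λ = -1: algebraic multiplicity = 4, geometric multiplicity = 3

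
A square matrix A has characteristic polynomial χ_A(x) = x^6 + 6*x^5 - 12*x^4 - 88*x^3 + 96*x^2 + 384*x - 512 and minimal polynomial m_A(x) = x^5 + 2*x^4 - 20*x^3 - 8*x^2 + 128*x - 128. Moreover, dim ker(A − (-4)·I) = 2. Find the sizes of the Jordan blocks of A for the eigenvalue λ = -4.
Block sizes for λ = -4: [2, 1]

Step 1 — from the characteristic polynomial, algebraic multiplicity of λ = -4 is 3. From dim ker(A − (-4)·I) = 2, there are exactly 2 Jordan blocks for λ = -4.
Step 2 — from the minimal polynomial, the factor (x + 4)^2 tells us the largest block for λ = -4 has size 2.
Step 3 — with total size 3, 2 blocks, and largest block 2, the block sizes (in nonincreasing order) are [2, 1].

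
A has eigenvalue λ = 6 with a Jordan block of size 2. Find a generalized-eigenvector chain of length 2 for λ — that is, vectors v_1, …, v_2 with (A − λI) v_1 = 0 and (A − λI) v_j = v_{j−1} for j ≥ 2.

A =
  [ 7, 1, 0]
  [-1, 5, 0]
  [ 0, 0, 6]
A Jordan chain for λ = 6 of length 2:
v_1 = (1, -1, 0)ᵀ
v_2 = (1, 0, 0)ᵀ

Let N = A − (6)·I. We want v_2 with N^2 v_2 = 0 but N^1 v_2 ≠ 0; then v_{j-1} := N · v_j for j = 2, …, 2.

Pick v_2 = (1, 0, 0)ᵀ.
Then v_1 = N · v_2 = (1, -1, 0)ᵀ.

Sanity check: (A − (6)·I) v_1 = (0, 0, 0)ᵀ = 0. ✓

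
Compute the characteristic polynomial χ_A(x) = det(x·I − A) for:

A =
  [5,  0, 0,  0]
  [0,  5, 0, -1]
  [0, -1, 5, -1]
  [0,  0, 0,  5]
x^4 - 20*x^3 + 150*x^2 - 500*x + 625

Expanding det(x·I − A) (e.g. by cofactor expansion or by noting that A is similar to its Jordan form J, which has the same characteristic polynomial as A) gives
  χ_A(x) = x^4 - 20*x^3 + 150*x^2 - 500*x + 625
which factors as (x - 5)^4. The eigenvalues (with algebraic multiplicities) are λ = 5 with multiplicity 4.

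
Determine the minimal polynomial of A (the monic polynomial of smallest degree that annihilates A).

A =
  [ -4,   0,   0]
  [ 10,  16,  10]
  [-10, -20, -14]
x^2 - 2*x - 24

The characteristic polynomial is χ_A(x) = (x - 6)*(x + 4)^2, so the eigenvalues are known. The minimal polynomial is
  m_A(x) = Π_λ (x − λ)^{k_λ}
where k_λ is the size of the *largest* Jordan block for λ (equivalently, the smallest k with (A − λI)^k v = 0 for every generalised eigenvector v of λ).

  λ = -4: largest Jordan block has size 1, contributing (x + 4)
  λ = 6: largest Jordan block has size 1, contributing (x − 6)

So m_A(x) = (x - 6)*(x + 4) = x^2 - 2*x - 24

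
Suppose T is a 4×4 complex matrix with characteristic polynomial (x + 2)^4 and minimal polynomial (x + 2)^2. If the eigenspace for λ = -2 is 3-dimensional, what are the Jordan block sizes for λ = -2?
Block sizes for λ = -2: [2, 1, 1]

Step 1 — from the characteristic polynomial, algebraic multiplicity of λ = -2 is 4. From dim ker(T − (-2)·I) = 3, there are exactly 3 Jordan blocks for λ = -2.
Step 2 — from the minimal polynomial, the factor (x + 2)^2 tells us the largest block for λ = -2 has size 2.
Step 3 — with total size 4, 3 blocks, and largest block 2, the block sizes (in nonincreasing order) are [2, 1, 1].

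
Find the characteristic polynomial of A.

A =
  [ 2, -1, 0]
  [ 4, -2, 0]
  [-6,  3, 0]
x^3

Expanding det(x·I − A) (e.g. by cofactor expansion or by noting that A is similar to its Jordan form J, which has the same characteristic polynomial as A) gives
  χ_A(x) = x^3
which factors as x^3. The eigenvalues (with algebraic multiplicities) are λ = 0 with multiplicity 3.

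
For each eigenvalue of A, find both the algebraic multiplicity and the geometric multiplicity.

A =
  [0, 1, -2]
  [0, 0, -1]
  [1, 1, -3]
λ = -1: alg = 3, geom = 1

Step 1 — factor the characteristic polynomial to read off the algebraic multiplicities:
  χ_A(x) = (x + 1)^3

Step 2 — compute geometric multiplicities via the rank-nullity identity g(λ) = n − rank(A − λI):
  rank(A − (-1)·I) = 2, so dim ker(A − (-1)·I) = n − 2 = 1

Summary:
  λ = -1: algebraic multiplicity = 3, geometric multiplicity = 1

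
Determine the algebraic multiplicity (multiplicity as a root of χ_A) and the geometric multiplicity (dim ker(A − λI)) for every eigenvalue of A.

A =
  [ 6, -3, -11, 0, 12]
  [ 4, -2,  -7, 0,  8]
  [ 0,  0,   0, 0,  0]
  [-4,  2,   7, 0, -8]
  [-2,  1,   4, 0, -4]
λ = 0: alg = 5, geom = 3

Step 1 — factor the characteristic polynomial to read off the algebraic multiplicities:
  χ_A(x) = x^5

Step 2 — compute geometric multiplicities via the rank-nullity identity g(λ) = n − rank(A − λI):
  rank(A − (0)·I) = 2, so dim ker(A − (0)·I) = n − 2 = 3

Summary:
  λ = 0: algebraic multiplicity = 5, geometric multiplicity = 3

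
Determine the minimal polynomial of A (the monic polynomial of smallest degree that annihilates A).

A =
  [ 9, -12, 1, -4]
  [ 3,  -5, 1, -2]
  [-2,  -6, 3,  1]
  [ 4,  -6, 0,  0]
x^4 - 7*x^3 + 15*x^2 - 13*x + 4

The characteristic polynomial is χ_A(x) = (x - 4)*(x - 1)^3, so the eigenvalues are known. The minimal polynomial is
  m_A(x) = Π_λ (x − λ)^{k_λ}
where k_λ is the size of the *largest* Jordan block for λ (equivalently, the smallest k with (A − λI)^k v = 0 for every generalised eigenvector v of λ).

  λ = 1: largest Jordan block has size 3, contributing (x − 1)^3
  λ = 4: largest Jordan block has size 1, contributing (x − 4)

So m_A(x) = (x - 4)*(x - 1)^3 = x^4 - 7*x^3 + 15*x^2 - 13*x + 4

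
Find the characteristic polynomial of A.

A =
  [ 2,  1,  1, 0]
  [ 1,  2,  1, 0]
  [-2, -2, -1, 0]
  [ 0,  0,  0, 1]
x^4 - 4*x^3 + 6*x^2 - 4*x + 1

Expanding det(x·I − A) (e.g. by cofactor expansion or by noting that A is similar to its Jordan form J, which has the same characteristic polynomial as A) gives
  χ_A(x) = x^4 - 4*x^3 + 6*x^2 - 4*x + 1
which factors as (x - 1)^4. The eigenvalues (with algebraic multiplicities) are λ = 1 with multiplicity 4.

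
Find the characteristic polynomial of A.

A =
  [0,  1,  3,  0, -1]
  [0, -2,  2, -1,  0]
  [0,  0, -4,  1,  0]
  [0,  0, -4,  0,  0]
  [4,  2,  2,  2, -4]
x^5 + 10*x^4 + 40*x^3 + 80*x^2 + 80*x + 32

Expanding det(x·I − A) (e.g. by cofactor expansion or by noting that A is similar to its Jordan form J, which has the same characteristic polynomial as A) gives
  χ_A(x) = x^5 + 10*x^4 + 40*x^3 + 80*x^2 + 80*x + 32
which factors as (x + 2)^5. The eigenvalues (with algebraic multiplicities) are λ = -2 with multiplicity 5.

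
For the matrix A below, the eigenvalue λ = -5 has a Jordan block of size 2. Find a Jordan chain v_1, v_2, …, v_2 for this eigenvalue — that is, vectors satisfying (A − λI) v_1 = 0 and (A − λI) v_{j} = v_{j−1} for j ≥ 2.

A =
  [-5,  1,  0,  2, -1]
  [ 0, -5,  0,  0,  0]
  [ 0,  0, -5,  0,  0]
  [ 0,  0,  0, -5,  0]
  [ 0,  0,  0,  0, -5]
A Jordan chain for λ = -5 of length 2:
v_1 = (1, 0, 0, 0, 0)ᵀ
v_2 = (0, 1, 0, 0, 0)ᵀ

Let N = A − (-5)·I. We want v_2 with N^2 v_2 = 0 but N^1 v_2 ≠ 0; then v_{j-1} := N · v_j for j = 2, …, 2.

Pick v_2 = (0, 1, 0, 0, 0)ᵀ.
Then v_1 = N · v_2 = (1, 0, 0, 0, 0)ᵀ.

Sanity check: (A − (-5)·I) v_1 = (0, 0, 0, 0, 0)ᵀ = 0. ✓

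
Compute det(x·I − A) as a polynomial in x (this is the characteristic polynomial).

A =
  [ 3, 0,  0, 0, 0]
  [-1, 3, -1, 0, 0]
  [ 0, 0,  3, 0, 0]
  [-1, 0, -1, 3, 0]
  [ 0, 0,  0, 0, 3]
x^5 - 15*x^4 + 90*x^3 - 270*x^2 + 405*x - 243

Expanding det(x·I − A) (e.g. by cofactor expansion or by noting that A is similar to its Jordan form J, which has the same characteristic polynomial as A) gives
  χ_A(x) = x^5 - 15*x^4 + 90*x^3 - 270*x^2 + 405*x - 243
which factors as (x - 3)^5. The eigenvalues (with algebraic multiplicities) are λ = 3 with multiplicity 5.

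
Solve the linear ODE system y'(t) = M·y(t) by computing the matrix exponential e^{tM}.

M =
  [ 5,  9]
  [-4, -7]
e^{tM} =
  [6*t*exp(-t) + exp(-t), 9*t*exp(-t)]
  [-4*t*exp(-t), -6*t*exp(-t) + exp(-t)]

Strategy: write M = P · J · P⁻¹ where J is a Jordan canonical form, so e^{tM} = P · e^{tJ} · P⁻¹, and e^{tJ} can be computed block-by-block.

M has Jordan form
J =
  [-1,  1]
  [ 0, -1]
(up to reordering of blocks).

Per-block formulas:
  For a 2×2 Jordan block J_2(-1): exp(t · J_2(-1)) = e^(-1t)·(I + t·N), where N is the 2×2 nilpotent shift.

After assembling e^{tJ} and conjugating by P, we get:

e^{tM} =
  [6*t*exp(-t) + exp(-t), 9*t*exp(-t)]
  [-4*t*exp(-t), -6*t*exp(-t) + exp(-t)]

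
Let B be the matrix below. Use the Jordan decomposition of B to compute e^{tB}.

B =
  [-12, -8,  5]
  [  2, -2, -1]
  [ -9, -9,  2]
e^{tB} =
  [3*t^2*exp(-4*t)/2 - 8*t*exp(-4*t) + exp(-4*t), 3*t^2*exp(-4*t)/2 - 8*t*exp(-4*t), -t^2*exp(-4*t) + 5*t*exp(-4*t)]
  [-3*t^2*exp(-4*t)/2 + 2*t*exp(-4*t), -3*t^2*exp(-4*t)/2 + 2*t*exp(-4*t) + exp(-4*t), t^2*exp(-4*t) - t*exp(-4*t)]
  [-9*t*exp(-4*t), -9*t*exp(-4*t), 6*t*exp(-4*t) + exp(-4*t)]

Strategy: write B = P · J · P⁻¹ where J is a Jordan canonical form, so e^{tB} = P · e^{tJ} · P⁻¹, and e^{tJ} can be computed block-by-block.

B has Jordan form
J =
  [-4,  1,  0]
  [ 0, -4,  1]
  [ 0,  0, -4]
(up to reordering of blocks).

Per-block formulas:
  For a 3×3 Jordan block J_3(-4): exp(t · J_3(-4)) = e^(-4t)·(I + t·N + (t^2/2)·N^2), where N is the 3×3 nilpotent shift.

After assembling e^{tJ} and conjugating by P, we get:

e^{tB} =
  [3*t^2*exp(-4*t)/2 - 8*t*exp(-4*t) + exp(-4*t), 3*t^2*exp(-4*t)/2 - 8*t*exp(-4*t), -t^2*exp(-4*t) + 5*t*exp(-4*t)]
  [-3*t^2*exp(-4*t)/2 + 2*t*exp(-4*t), -3*t^2*exp(-4*t)/2 + 2*t*exp(-4*t) + exp(-4*t), t^2*exp(-4*t) - t*exp(-4*t)]
  [-9*t*exp(-4*t), -9*t*exp(-4*t), 6*t*exp(-4*t) + exp(-4*t)]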